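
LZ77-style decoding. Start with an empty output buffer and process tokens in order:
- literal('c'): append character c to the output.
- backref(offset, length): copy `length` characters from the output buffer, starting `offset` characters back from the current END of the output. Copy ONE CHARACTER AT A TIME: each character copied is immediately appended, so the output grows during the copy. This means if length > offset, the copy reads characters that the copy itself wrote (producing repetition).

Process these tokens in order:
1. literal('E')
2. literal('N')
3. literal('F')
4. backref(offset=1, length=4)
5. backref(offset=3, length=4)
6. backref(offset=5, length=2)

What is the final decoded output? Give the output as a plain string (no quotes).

Token 1: literal('E'). Output: "E"
Token 2: literal('N'). Output: "EN"
Token 3: literal('F'). Output: "ENF"
Token 4: backref(off=1, len=4) (overlapping!). Copied 'FFFF' from pos 2. Output: "ENFFFFF"
Token 5: backref(off=3, len=4) (overlapping!). Copied 'FFFF' from pos 4. Output: "ENFFFFFFFFF"
Token 6: backref(off=5, len=2). Copied 'FF' from pos 6. Output: "ENFFFFFFFFFFF"

Answer: ENFFFFFFFFFFF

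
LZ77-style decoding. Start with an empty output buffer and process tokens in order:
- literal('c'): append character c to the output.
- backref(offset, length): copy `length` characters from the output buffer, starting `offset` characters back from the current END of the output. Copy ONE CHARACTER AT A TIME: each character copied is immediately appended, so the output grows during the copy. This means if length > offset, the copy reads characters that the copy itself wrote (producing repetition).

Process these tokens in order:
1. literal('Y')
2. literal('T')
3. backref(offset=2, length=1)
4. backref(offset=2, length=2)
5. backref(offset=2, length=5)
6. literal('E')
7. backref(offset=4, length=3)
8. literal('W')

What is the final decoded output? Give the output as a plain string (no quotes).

Token 1: literal('Y'). Output: "Y"
Token 2: literal('T'). Output: "YT"
Token 3: backref(off=2, len=1). Copied 'Y' from pos 0. Output: "YTY"
Token 4: backref(off=2, len=2). Copied 'TY' from pos 1. Output: "YTYTY"
Token 5: backref(off=2, len=5) (overlapping!). Copied 'TYTYT' from pos 3. Output: "YTYTYTYTYT"
Token 6: literal('E'). Output: "YTYTYTYTYTE"
Token 7: backref(off=4, len=3). Copied 'TYT' from pos 7. Output: "YTYTYTYTYTETYT"
Token 8: literal('W'). Output: "YTYTYTYTYTETYTW"

Answer: YTYTYTYTYTETYTW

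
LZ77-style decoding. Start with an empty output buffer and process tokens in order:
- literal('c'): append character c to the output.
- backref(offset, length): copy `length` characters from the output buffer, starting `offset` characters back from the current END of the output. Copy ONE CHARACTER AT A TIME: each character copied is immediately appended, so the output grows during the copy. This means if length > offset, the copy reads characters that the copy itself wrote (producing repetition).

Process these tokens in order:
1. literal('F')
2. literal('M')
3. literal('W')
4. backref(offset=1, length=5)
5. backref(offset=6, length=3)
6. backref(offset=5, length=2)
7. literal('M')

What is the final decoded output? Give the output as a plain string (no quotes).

Token 1: literal('F'). Output: "F"
Token 2: literal('M'). Output: "FM"
Token 3: literal('W'). Output: "FMW"
Token 4: backref(off=1, len=5) (overlapping!). Copied 'WWWWW' from pos 2. Output: "FMWWWWWW"
Token 5: backref(off=6, len=3). Copied 'WWW' from pos 2. Output: "FMWWWWWWWWW"
Token 6: backref(off=5, len=2). Copied 'WW' from pos 6. Output: "FMWWWWWWWWWWW"
Token 7: literal('M'). Output: "FMWWWWWWWWWWWM"

Answer: FMWWWWWWWWWWWM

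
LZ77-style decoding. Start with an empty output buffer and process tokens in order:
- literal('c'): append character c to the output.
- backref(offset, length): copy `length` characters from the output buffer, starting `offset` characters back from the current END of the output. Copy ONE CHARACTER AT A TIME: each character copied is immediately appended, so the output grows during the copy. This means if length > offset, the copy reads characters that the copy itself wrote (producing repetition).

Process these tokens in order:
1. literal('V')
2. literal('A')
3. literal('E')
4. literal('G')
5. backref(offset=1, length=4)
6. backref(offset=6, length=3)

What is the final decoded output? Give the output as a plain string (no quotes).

Answer: VAEGGGGGEGG

Derivation:
Token 1: literal('V'). Output: "V"
Token 2: literal('A'). Output: "VA"
Token 3: literal('E'). Output: "VAE"
Token 4: literal('G'). Output: "VAEG"
Token 5: backref(off=1, len=4) (overlapping!). Copied 'GGGG' from pos 3. Output: "VAEGGGGG"
Token 6: backref(off=6, len=3). Copied 'EGG' from pos 2. Output: "VAEGGGGGEGG"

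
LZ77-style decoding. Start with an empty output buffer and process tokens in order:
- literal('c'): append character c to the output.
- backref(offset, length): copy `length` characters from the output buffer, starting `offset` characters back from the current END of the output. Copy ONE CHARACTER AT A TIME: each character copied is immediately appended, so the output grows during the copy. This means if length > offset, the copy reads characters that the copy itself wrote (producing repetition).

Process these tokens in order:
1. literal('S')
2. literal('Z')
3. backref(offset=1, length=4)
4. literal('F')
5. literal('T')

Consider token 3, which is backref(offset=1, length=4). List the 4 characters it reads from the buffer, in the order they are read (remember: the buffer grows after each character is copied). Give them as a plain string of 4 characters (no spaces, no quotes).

Answer: ZZZZ

Derivation:
Token 1: literal('S'). Output: "S"
Token 2: literal('Z'). Output: "SZ"
Token 3: backref(off=1, len=4). Buffer before: "SZ" (len 2)
  byte 1: read out[1]='Z', append. Buffer now: "SZZ"
  byte 2: read out[2]='Z', append. Buffer now: "SZZZ"
  byte 3: read out[3]='Z', append. Buffer now: "SZZZZ"
  byte 4: read out[4]='Z', append. Buffer now: "SZZZZZ"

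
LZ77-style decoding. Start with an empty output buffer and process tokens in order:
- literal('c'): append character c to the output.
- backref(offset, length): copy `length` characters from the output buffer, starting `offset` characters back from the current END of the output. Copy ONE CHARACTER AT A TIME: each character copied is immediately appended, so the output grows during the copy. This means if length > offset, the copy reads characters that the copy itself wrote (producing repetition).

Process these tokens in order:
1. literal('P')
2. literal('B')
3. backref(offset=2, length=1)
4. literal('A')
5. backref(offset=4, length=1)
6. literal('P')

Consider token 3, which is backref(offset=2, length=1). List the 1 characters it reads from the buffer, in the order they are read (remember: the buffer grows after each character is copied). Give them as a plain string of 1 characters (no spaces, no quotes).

Answer: P

Derivation:
Token 1: literal('P'). Output: "P"
Token 2: literal('B'). Output: "PB"
Token 3: backref(off=2, len=1). Buffer before: "PB" (len 2)
  byte 1: read out[0]='P', append. Buffer now: "PBP"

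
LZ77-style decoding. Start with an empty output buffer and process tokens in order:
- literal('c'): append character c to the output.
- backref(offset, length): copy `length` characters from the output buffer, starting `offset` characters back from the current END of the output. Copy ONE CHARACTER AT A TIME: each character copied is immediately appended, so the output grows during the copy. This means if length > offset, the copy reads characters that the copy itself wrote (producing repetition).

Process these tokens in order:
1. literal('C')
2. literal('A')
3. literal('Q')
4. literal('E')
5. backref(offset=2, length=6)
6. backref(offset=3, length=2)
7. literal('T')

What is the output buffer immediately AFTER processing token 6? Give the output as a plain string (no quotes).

Answer: CAQEQEQEQEEQ

Derivation:
Token 1: literal('C'). Output: "C"
Token 2: literal('A'). Output: "CA"
Token 3: literal('Q'). Output: "CAQ"
Token 4: literal('E'). Output: "CAQE"
Token 5: backref(off=2, len=6) (overlapping!). Copied 'QEQEQE' from pos 2. Output: "CAQEQEQEQE"
Token 6: backref(off=3, len=2). Copied 'EQ' from pos 7. Output: "CAQEQEQEQEEQ"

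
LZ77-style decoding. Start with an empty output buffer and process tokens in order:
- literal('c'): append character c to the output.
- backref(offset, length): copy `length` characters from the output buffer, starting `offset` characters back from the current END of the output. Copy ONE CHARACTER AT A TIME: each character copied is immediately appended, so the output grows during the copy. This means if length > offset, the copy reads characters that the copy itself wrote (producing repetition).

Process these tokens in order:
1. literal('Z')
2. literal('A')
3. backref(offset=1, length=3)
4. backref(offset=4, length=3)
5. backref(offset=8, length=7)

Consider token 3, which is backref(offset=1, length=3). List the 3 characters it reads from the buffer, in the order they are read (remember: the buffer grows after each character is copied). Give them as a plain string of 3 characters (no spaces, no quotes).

Token 1: literal('Z'). Output: "Z"
Token 2: literal('A'). Output: "ZA"
Token 3: backref(off=1, len=3). Buffer before: "ZA" (len 2)
  byte 1: read out[1]='A', append. Buffer now: "ZAA"
  byte 2: read out[2]='A', append. Buffer now: "ZAAA"
  byte 3: read out[3]='A', append. Buffer now: "ZAAAA"

Answer: AAA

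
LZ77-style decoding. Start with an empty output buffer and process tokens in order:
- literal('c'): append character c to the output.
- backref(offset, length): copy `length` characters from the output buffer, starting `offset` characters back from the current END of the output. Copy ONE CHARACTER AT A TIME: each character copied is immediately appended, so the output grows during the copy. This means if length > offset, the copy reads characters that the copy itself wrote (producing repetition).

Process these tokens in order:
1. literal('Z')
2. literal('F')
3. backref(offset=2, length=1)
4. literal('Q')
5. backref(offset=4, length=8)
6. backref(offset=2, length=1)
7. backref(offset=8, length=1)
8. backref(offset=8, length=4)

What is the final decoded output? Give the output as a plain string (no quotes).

Token 1: literal('Z'). Output: "Z"
Token 2: literal('F'). Output: "ZF"
Token 3: backref(off=2, len=1). Copied 'Z' from pos 0. Output: "ZFZ"
Token 4: literal('Q'). Output: "ZFZQ"
Token 5: backref(off=4, len=8) (overlapping!). Copied 'ZFZQZFZQ' from pos 0. Output: "ZFZQZFZQZFZQ"
Token 6: backref(off=2, len=1). Copied 'Z' from pos 10. Output: "ZFZQZFZQZFZQZ"
Token 7: backref(off=8, len=1). Copied 'F' from pos 5. Output: "ZFZQZFZQZFZQZF"
Token 8: backref(off=8, len=4). Copied 'ZQZF' from pos 6. Output: "ZFZQZFZQZFZQZFZQZF"

Answer: ZFZQZFZQZFZQZFZQZF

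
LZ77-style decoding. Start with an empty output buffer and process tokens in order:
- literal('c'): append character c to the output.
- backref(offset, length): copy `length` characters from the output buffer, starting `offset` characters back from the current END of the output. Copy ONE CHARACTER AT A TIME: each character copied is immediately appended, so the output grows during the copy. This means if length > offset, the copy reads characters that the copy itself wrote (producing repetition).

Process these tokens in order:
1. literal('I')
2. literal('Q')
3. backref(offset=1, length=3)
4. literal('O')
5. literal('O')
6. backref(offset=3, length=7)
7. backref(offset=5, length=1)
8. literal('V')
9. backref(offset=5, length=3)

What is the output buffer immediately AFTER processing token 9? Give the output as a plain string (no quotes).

Token 1: literal('I'). Output: "I"
Token 2: literal('Q'). Output: "IQ"
Token 3: backref(off=1, len=3) (overlapping!). Copied 'QQQ' from pos 1. Output: "IQQQQ"
Token 4: literal('O'). Output: "IQQQQO"
Token 5: literal('O'). Output: "IQQQQOO"
Token 6: backref(off=3, len=7) (overlapping!). Copied 'QOOQOOQ' from pos 4. Output: "IQQQQOOQOOQOOQ"
Token 7: backref(off=5, len=1). Copied 'O' from pos 9. Output: "IQQQQOOQOOQOOQO"
Token 8: literal('V'). Output: "IQQQQOOQOOQOOQOV"
Token 9: backref(off=5, len=3). Copied 'OOQ' from pos 11. Output: "IQQQQOOQOOQOOQOVOOQ"

Answer: IQQQQOOQOOQOOQOVOOQ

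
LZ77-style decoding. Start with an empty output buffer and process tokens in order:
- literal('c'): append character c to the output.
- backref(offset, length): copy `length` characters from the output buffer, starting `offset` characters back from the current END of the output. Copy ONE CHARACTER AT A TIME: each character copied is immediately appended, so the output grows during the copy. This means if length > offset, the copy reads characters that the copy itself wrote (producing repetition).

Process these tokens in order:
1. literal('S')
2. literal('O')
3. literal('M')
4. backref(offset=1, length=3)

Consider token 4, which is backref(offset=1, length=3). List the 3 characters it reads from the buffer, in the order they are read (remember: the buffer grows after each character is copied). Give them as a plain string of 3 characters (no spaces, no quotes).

Answer: MMM

Derivation:
Token 1: literal('S'). Output: "S"
Token 2: literal('O'). Output: "SO"
Token 3: literal('M'). Output: "SOM"
Token 4: backref(off=1, len=3). Buffer before: "SOM" (len 3)
  byte 1: read out[2]='M', append. Buffer now: "SOMM"
  byte 2: read out[3]='M', append. Buffer now: "SOMMM"
  byte 3: read out[4]='M', append. Buffer now: "SOMMMM"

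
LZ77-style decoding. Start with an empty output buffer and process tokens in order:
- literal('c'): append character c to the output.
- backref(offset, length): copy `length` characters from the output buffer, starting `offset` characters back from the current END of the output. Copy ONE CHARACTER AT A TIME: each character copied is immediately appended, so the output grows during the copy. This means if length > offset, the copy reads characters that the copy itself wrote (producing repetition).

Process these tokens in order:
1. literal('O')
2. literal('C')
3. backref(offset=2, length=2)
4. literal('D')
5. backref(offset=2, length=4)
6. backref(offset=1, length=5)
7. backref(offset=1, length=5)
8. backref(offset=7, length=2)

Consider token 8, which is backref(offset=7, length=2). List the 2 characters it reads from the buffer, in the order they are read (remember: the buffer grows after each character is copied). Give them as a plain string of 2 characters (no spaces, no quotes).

Token 1: literal('O'). Output: "O"
Token 2: literal('C'). Output: "OC"
Token 3: backref(off=2, len=2). Copied 'OC' from pos 0. Output: "OCOC"
Token 4: literal('D'). Output: "OCOCD"
Token 5: backref(off=2, len=4) (overlapping!). Copied 'CDCD' from pos 3. Output: "OCOCDCDCD"
Token 6: backref(off=1, len=5) (overlapping!). Copied 'DDDDD' from pos 8. Output: "OCOCDCDCDDDDDD"
Token 7: backref(off=1, len=5) (overlapping!). Copied 'DDDDD' from pos 13. Output: "OCOCDCDCDDDDDDDDDDD"
Token 8: backref(off=7, len=2). Buffer before: "OCOCDCDCDDDDDDDDDDD" (len 19)
  byte 1: read out[12]='D', append. Buffer now: "OCOCDCDCDDDDDDDDDDDD"
  byte 2: read out[13]='D', append. Buffer now: "OCOCDCDCDDDDDDDDDDDDD"

Answer: DD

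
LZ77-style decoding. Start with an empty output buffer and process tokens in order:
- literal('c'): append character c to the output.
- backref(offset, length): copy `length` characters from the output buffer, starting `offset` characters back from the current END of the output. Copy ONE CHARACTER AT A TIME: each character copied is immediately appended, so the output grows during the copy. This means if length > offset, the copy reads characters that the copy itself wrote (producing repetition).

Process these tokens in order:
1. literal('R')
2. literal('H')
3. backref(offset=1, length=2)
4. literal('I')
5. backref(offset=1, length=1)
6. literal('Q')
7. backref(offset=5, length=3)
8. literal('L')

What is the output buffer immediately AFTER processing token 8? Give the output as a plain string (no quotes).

Answer: RHHHIIQHHIL

Derivation:
Token 1: literal('R'). Output: "R"
Token 2: literal('H'). Output: "RH"
Token 3: backref(off=1, len=2) (overlapping!). Copied 'HH' from pos 1. Output: "RHHH"
Token 4: literal('I'). Output: "RHHHI"
Token 5: backref(off=1, len=1). Copied 'I' from pos 4. Output: "RHHHII"
Token 6: literal('Q'). Output: "RHHHIIQ"
Token 7: backref(off=5, len=3). Copied 'HHI' from pos 2. Output: "RHHHIIQHHI"
Token 8: literal('L'). Output: "RHHHIIQHHIL"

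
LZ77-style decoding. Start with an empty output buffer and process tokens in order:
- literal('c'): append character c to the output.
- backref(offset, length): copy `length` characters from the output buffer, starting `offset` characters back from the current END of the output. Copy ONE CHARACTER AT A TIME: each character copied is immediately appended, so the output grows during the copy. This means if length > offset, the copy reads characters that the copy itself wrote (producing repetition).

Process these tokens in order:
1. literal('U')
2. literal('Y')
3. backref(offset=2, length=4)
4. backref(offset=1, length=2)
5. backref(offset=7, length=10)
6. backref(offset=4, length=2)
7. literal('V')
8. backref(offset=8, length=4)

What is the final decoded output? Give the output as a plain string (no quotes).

Token 1: literal('U'). Output: "U"
Token 2: literal('Y'). Output: "UY"
Token 3: backref(off=2, len=4) (overlapping!). Copied 'UYUY' from pos 0. Output: "UYUYUY"
Token 4: backref(off=1, len=2) (overlapping!). Copied 'YY' from pos 5. Output: "UYUYUYYY"
Token 5: backref(off=7, len=10) (overlapping!). Copied 'YUYUYYYYUY' from pos 1. Output: "UYUYUYYYYUYUYYYYUY"
Token 6: backref(off=4, len=2). Copied 'YY' from pos 14. Output: "UYUYUYYYYUYUYYYYUYYY"
Token 7: literal('V'). Output: "UYUYUYYYYUYUYYYYUYYYV"
Token 8: backref(off=8, len=4). Copied 'YYYU' from pos 13. Output: "UYUYUYYYYUYUYYYYUYYYVYYYU"

Answer: UYUYUYYYYUYUYYYYUYYYVYYYU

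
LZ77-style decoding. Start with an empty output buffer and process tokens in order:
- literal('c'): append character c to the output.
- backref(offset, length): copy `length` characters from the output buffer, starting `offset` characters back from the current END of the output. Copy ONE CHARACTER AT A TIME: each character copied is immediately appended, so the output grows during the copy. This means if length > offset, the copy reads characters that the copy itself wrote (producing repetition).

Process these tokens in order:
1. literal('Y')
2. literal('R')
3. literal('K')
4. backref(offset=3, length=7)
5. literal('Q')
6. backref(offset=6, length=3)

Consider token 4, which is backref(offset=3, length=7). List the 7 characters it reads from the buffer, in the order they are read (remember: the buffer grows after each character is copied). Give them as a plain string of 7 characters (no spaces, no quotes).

Answer: YRKYRKY

Derivation:
Token 1: literal('Y'). Output: "Y"
Token 2: literal('R'). Output: "YR"
Token 3: literal('K'). Output: "YRK"
Token 4: backref(off=3, len=7). Buffer before: "YRK" (len 3)
  byte 1: read out[0]='Y', append. Buffer now: "YRKY"
  byte 2: read out[1]='R', append. Buffer now: "YRKYR"
  byte 3: read out[2]='K', append. Buffer now: "YRKYRK"
  byte 4: read out[3]='Y', append. Buffer now: "YRKYRKY"
  byte 5: read out[4]='R', append. Buffer now: "YRKYRKYR"
  byte 6: read out[5]='K', append. Buffer now: "YRKYRKYRK"
  byte 7: read out[6]='Y', append. Buffer now: "YRKYRKYRKY"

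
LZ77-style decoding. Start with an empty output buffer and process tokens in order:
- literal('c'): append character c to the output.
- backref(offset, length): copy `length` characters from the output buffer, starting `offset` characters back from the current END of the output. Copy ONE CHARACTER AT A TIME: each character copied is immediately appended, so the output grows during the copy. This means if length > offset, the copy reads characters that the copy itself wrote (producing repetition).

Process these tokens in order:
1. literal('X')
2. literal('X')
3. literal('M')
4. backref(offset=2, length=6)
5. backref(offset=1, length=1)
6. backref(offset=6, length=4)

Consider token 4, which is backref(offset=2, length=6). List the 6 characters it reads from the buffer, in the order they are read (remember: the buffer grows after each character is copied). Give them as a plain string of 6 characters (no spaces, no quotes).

Token 1: literal('X'). Output: "X"
Token 2: literal('X'). Output: "XX"
Token 3: literal('M'). Output: "XXM"
Token 4: backref(off=2, len=6). Buffer before: "XXM" (len 3)
  byte 1: read out[1]='X', append. Buffer now: "XXMX"
  byte 2: read out[2]='M', append. Buffer now: "XXMXM"
  byte 3: read out[3]='X', append. Buffer now: "XXMXMX"
  byte 4: read out[4]='M', append. Buffer now: "XXMXMXM"
  byte 5: read out[5]='X', append. Buffer now: "XXMXMXMX"
  byte 6: read out[6]='M', append. Buffer now: "XXMXMXMXM"

Answer: XMXMXM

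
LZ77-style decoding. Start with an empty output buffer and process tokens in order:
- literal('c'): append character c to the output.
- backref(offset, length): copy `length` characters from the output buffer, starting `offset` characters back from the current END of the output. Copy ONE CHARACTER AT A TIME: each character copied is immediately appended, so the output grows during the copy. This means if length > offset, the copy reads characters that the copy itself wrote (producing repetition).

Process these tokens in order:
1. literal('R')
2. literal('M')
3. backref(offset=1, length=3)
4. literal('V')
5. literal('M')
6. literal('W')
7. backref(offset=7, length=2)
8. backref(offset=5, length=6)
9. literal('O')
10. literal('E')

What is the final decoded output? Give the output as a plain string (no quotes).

Answer: RMMMMVMWMMVMWMMVOE

Derivation:
Token 1: literal('R'). Output: "R"
Token 2: literal('M'). Output: "RM"
Token 3: backref(off=1, len=3) (overlapping!). Copied 'MMM' from pos 1. Output: "RMMMM"
Token 4: literal('V'). Output: "RMMMMV"
Token 5: literal('M'). Output: "RMMMMVM"
Token 6: literal('W'). Output: "RMMMMVMW"
Token 7: backref(off=7, len=2). Copied 'MM' from pos 1. Output: "RMMMMVMWMM"
Token 8: backref(off=5, len=6) (overlapping!). Copied 'VMWMMV' from pos 5. Output: "RMMMMVMWMMVMWMMV"
Token 9: literal('O'). Output: "RMMMMVMWMMVMWMMVO"
Token 10: literal('E'). Output: "RMMMMVMWMMVMWMMVOE"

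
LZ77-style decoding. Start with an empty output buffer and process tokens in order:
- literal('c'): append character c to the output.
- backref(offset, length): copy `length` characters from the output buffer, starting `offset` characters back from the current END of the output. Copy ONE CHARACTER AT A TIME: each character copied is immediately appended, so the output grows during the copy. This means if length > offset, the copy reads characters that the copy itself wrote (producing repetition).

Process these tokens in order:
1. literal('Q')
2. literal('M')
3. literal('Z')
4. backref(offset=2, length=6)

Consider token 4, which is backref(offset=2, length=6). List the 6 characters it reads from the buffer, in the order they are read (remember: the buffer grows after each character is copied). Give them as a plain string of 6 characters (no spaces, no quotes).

Token 1: literal('Q'). Output: "Q"
Token 2: literal('M'). Output: "QM"
Token 3: literal('Z'). Output: "QMZ"
Token 4: backref(off=2, len=6). Buffer before: "QMZ" (len 3)
  byte 1: read out[1]='M', append. Buffer now: "QMZM"
  byte 2: read out[2]='Z', append. Buffer now: "QMZMZ"
  byte 3: read out[3]='M', append. Buffer now: "QMZMZM"
  byte 4: read out[4]='Z', append. Buffer now: "QMZMZMZ"
  byte 5: read out[5]='M', append. Buffer now: "QMZMZMZM"
  byte 6: read out[6]='Z', append. Buffer now: "QMZMZMZMZ"

Answer: MZMZMZ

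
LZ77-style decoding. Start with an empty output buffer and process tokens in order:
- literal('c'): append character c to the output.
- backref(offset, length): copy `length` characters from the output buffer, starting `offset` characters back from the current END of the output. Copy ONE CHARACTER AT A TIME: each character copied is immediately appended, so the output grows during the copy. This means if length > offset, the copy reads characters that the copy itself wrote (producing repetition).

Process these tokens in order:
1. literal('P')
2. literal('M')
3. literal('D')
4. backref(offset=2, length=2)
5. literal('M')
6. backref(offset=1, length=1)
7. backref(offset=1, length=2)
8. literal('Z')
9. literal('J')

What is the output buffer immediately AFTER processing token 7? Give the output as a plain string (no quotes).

Token 1: literal('P'). Output: "P"
Token 2: literal('M'). Output: "PM"
Token 3: literal('D'). Output: "PMD"
Token 4: backref(off=2, len=2). Copied 'MD' from pos 1. Output: "PMDMD"
Token 5: literal('M'). Output: "PMDMDM"
Token 6: backref(off=1, len=1). Copied 'M' from pos 5. Output: "PMDMDMM"
Token 7: backref(off=1, len=2) (overlapping!). Copied 'MM' from pos 6. Output: "PMDMDMMMM"

Answer: PMDMDMMMM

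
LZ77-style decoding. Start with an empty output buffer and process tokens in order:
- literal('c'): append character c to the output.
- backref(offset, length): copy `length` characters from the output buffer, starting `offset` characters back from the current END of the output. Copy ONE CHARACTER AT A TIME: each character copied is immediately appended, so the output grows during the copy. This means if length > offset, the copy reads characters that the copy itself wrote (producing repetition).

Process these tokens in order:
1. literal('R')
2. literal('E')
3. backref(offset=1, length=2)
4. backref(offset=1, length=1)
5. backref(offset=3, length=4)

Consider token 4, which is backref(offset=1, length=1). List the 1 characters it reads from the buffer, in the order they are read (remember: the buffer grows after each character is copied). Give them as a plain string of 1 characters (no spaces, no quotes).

Token 1: literal('R'). Output: "R"
Token 2: literal('E'). Output: "RE"
Token 3: backref(off=1, len=2) (overlapping!). Copied 'EE' from pos 1. Output: "REEE"
Token 4: backref(off=1, len=1). Buffer before: "REEE" (len 4)
  byte 1: read out[3]='E', append. Buffer now: "REEEE"

Answer: E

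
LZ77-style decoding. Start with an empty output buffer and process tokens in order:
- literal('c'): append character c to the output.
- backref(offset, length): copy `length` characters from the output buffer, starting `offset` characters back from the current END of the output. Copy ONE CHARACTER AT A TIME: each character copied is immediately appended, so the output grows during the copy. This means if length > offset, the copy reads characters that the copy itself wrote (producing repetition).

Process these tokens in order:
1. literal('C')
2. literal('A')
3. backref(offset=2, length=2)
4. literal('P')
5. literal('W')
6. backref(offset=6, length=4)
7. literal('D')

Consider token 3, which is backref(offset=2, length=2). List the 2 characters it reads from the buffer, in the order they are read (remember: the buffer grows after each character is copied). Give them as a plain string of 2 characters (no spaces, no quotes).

Token 1: literal('C'). Output: "C"
Token 2: literal('A'). Output: "CA"
Token 3: backref(off=2, len=2). Buffer before: "CA" (len 2)
  byte 1: read out[0]='C', append. Buffer now: "CAC"
  byte 2: read out[1]='A', append. Buffer now: "CACA"

Answer: CA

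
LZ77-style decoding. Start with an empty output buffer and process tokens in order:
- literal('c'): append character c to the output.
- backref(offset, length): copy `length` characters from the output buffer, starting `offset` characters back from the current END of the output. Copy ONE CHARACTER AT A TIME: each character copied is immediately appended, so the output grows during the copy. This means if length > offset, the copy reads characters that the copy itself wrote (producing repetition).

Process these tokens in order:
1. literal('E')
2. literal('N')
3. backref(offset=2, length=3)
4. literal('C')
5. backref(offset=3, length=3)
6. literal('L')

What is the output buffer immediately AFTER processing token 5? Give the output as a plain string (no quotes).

Token 1: literal('E'). Output: "E"
Token 2: literal('N'). Output: "EN"
Token 3: backref(off=2, len=3) (overlapping!). Copied 'ENE' from pos 0. Output: "ENENE"
Token 4: literal('C'). Output: "ENENEC"
Token 5: backref(off=3, len=3). Copied 'NEC' from pos 3. Output: "ENENECNEC"

Answer: ENENECNEC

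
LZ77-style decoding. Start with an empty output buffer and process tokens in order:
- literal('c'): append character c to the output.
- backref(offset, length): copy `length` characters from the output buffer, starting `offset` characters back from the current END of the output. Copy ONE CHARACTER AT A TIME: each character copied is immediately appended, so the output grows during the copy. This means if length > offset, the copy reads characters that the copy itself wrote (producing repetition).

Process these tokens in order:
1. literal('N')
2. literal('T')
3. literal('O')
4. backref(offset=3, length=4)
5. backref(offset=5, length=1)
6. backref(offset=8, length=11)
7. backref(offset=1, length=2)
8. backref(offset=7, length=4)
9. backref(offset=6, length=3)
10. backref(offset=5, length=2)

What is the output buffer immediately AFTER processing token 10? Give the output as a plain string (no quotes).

Answer: NTONTONONTONTONONTOOONONTOONNT

Derivation:
Token 1: literal('N'). Output: "N"
Token 2: literal('T'). Output: "NT"
Token 3: literal('O'). Output: "NTO"
Token 4: backref(off=3, len=4) (overlapping!). Copied 'NTON' from pos 0. Output: "NTONTON"
Token 5: backref(off=5, len=1). Copied 'O' from pos 2. Output: "NTONTONO"
Token 6: backref(off=8, len=11) (overlapping!). Copied 'NTONTONONTO' from pos 0. Output: "NTONTONONTONTONONTO"
Token 7: backref(off=1, len=2) (overlapping!). Copied 'OO' from pos 18. Output: "NTONTONONTONTONONTOOO"
Token 8: backref(off=7, len=4). Copied 'NONT' from pos 14. Output: "NTONTONONTONTONONTOOONONT"
Token 9: backref(off=6, len=3). Copied 'OON' from pos 19. Output: "NTONTONONTONTONONTOOONONTOON"
Token 10: backref(off=5, len=2). Copied 'NT' from pos 23. Output: "NTONTONONTONTONONTOOONONTOONNT"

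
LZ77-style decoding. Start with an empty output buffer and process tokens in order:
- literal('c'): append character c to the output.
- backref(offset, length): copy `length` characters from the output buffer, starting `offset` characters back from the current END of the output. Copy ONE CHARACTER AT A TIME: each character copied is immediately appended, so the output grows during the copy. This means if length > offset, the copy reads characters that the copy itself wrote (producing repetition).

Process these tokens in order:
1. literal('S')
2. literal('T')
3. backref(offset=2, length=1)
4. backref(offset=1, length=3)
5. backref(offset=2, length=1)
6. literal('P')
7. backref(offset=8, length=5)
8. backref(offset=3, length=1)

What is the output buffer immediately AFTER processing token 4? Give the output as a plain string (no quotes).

Token 1: literal('S'). Output: "S"
Token 2: literal('T'). Output: "ST"
Token 3: backref(off=2, len=1). Copied 'S' from pos 0. Output: "STS"
Token 4: backref(off=1, len=3) (overlapping!). Copied 'SSS' from pos 2. Output: "STSSSS"

Answer: STSSSS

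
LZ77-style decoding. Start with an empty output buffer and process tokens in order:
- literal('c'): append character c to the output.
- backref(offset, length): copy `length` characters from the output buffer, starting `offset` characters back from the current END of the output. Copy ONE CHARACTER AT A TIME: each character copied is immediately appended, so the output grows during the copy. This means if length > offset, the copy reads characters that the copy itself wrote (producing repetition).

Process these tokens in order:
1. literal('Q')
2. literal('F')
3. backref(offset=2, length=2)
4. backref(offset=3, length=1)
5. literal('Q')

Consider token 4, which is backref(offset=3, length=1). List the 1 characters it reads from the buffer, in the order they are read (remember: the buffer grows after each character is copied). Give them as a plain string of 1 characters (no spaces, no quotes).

Answer: F

Derivation:
Token 1: literal('Q'). Output: "Q"
Token 2: literal('F'). Output: "QF"
Token 3: backref(off=2, len=2). Copied 'QF' from pos 0. Output: "QFQF"
Token 4: backref(off=3, len=1). Buffer before: "QFQF" (len 4)
  byte 1: read out[1]='F', append. Buffer now: "QFQFF"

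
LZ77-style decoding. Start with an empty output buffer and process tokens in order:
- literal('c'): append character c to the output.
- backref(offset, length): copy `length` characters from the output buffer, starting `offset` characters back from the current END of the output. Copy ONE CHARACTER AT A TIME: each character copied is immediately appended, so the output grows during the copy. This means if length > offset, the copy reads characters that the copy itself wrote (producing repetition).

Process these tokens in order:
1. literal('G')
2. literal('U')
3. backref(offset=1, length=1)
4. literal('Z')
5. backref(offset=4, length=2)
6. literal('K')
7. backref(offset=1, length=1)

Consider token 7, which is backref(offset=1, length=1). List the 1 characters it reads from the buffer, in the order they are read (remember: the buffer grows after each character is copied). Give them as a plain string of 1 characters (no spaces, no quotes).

Answer: K

Derivation:
Token 1: literal('G'). Output: "G"
Token 2: literal('U'). Output: "GU"
Token 3: backref(off=1, len=1). Copied 'U' from pos 1. Output: "GUU"
Token 4: literal('Z'). Output: "GUUZ"
Token 5: backref(off=4, len=2). Copied 'GU' from pos 0. Output: "GUUZGU"
Token 6: literal('K'). Output: "GUUZGUK"
Token 7: backref(off=1, len=1). Buffer before: "GUUZGUK" (len 7)
  byte 1: read out[6]='K', append. Buffer now: "GUUZGUKK"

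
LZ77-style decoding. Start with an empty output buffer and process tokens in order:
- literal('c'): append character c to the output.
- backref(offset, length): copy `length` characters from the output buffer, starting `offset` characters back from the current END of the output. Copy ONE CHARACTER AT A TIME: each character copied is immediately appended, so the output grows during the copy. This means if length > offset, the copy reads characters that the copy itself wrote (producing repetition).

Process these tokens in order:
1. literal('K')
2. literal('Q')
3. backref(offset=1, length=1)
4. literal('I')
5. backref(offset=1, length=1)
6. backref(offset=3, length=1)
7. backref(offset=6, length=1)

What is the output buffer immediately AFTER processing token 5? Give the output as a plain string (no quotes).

Token 1: literal('K'). Output: "K"
Token 2: literal('Q'). Output: "KQ"
Token 3: backref(off=1, len=1). Copied 'Q' from pos 1. Output: "KQQ"
Token 4: literal('I'). Output: "KQQI"
Token 5: backref(off=1, len=1). Copied 'I' from pos 3. Output: "KQQII"

Answer: KQQII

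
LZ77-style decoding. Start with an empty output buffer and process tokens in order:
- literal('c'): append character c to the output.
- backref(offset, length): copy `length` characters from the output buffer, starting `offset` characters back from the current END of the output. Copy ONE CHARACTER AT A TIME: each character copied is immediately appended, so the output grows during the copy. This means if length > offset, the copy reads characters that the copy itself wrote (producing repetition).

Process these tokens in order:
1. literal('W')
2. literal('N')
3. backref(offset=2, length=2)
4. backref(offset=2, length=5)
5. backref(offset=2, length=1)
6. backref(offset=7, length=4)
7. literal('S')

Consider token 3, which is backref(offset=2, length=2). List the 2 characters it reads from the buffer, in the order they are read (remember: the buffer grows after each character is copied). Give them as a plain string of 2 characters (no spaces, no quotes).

Token 1: literal('W'). Output: "W"
Token 2: literal('N'). Output: "WN"
Token 3: backref(off=2, len=2). Buffer before: "WN" (len 2)
  byte 1: read out[0]='W', append. Buffer now: "WNW"
  byte 2: read out[1]='N', append. Buffer now: "WNWN"

Answer: WN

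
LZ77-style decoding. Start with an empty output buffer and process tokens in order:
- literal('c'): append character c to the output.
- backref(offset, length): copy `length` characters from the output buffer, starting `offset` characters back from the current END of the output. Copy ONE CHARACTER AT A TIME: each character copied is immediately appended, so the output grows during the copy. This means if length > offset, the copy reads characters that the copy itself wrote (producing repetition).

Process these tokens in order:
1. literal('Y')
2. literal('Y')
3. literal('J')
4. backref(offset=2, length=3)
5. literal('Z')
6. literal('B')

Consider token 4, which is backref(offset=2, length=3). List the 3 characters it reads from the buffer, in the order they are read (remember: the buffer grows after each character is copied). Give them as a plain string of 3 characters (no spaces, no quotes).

Answer: YJY

Derivation:
Token 1: literal('Y'). Output: "Y"
Token 2: literal('Y'). Output: "YY"
Token 3: literal('J'). Output: "YYJ"
Token 4: backref(off=2, len=3). Buffer before: "YYJ" (len 3)
  byte 1: read out[1]='Y', append. Buffer now: "YYJY"
  byte 2: read out[2]='J', append. Buffer now: "YYJYJ"
  byte 3: read out[3]='Y', append. Buffer now: "YYJYJY"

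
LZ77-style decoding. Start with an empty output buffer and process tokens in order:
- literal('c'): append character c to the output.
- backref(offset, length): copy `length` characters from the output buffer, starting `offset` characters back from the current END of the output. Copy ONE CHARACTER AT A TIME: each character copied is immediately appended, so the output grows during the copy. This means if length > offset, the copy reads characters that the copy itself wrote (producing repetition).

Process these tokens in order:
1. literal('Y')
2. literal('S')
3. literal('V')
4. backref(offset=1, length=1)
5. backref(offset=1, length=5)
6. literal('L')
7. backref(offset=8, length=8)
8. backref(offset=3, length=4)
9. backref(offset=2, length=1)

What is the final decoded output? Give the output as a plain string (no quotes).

Token 1: literal('Y'). Output: "Y"
Token 2: literal('S'). Output: "YS"
Token 3: literal('V'). Output: "YSV"
Token 4: backref(off=1, len=1). Copied 'V' from pos 2. Output: "YSVV"
Token 5: backref(off=1, len=5) (overlapping!). Copied 'VVVVV' from pos 3. Output: "YSVVVVVVV"
Token 6: literal('L'). Output: "YSVVVVVVVL"
Token 7: backref(off=8, len=8). Copied 'VVVVVVVL' from pos 2. Output: "YSVVVVVVVLVVVVVVVL"
Token 8: backref(off=3, len=4) (overlapping!). Copied 'VVLV' from pos 15. Output: "YSVVVVVVVLVVVVVVVLVVLV"
Token 9: backref(off=2, len=1). Copied 'L' from pos 20. Output: "YSVVVVVVVLVVVVVVVLVVLVL"

Answer: YSVVVVVVVLVVVVVVVLVVLVL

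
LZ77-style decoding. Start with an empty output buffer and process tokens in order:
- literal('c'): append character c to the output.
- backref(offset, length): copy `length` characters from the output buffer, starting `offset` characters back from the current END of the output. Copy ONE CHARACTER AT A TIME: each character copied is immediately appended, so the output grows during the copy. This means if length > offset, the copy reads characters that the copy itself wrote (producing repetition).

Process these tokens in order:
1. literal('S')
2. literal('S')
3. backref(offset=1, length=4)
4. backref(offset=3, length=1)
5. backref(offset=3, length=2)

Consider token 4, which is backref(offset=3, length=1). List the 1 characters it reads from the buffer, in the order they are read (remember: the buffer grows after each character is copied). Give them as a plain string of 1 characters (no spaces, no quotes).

Answer: S

Derivation:
Token 1: literal('S'). Output: "S"
Token 2: literal('S'). Output: "SS"
Token 3: backref(off=1, len=4) (overlapping!). Copied 'SSSS' from pos 1. Output: "SSSSSS"
Token 4: backref(off=3, len=1). Buffer before: "SSSSSS" (len 6)
  byte 1: read out[3]='S', append. Buffer now: "SSSSSSS"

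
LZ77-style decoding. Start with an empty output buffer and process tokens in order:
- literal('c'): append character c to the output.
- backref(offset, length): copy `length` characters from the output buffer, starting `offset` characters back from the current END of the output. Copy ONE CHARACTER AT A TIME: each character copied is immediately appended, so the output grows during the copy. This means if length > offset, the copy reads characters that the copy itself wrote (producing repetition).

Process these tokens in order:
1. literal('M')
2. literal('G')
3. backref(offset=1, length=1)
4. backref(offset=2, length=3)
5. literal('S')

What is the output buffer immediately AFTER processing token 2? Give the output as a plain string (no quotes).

Token 1: literal('M'). Output: "M"
Token 2: literal('G'). Output: "MG"

Answer: MG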